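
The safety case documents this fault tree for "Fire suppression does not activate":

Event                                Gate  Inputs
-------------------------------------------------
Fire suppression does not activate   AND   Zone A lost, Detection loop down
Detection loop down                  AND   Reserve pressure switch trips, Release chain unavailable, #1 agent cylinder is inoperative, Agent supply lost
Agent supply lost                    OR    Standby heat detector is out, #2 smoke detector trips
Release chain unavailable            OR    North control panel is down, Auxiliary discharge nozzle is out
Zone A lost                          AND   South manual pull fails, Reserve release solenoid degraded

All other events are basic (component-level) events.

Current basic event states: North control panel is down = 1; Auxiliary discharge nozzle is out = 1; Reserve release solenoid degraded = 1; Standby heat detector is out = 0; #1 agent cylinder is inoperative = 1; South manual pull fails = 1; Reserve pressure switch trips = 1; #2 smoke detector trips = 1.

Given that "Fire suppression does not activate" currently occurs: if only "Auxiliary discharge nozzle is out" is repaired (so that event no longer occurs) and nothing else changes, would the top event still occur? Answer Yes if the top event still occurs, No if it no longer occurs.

Yes

Counterfactual: set "Auxiliary discharge nozzle is out" to not occurred.
Zone A lost [AND]: South manual pull fails=occurs, Reserve release solenoid degraded=occurs → all inputs occur → occurs.
Release chain unavailable [OR]: North control panel is down=occurs, Auxiliary discharge nozzle is out=not → at least one input occurs → occurs.
Agent supply lost [OR]: Standby heat detector is out=not, #2 smoke detector trips=occurs → at least one input occurs → occurs.
Detection loop down [AND]: Reserve pressure switch trips=occurs, Release chain unavailable=occurs, #1 agent cylinder is inoperative=occurs, Agent supply lost=occurs → all inputs occur → occurs.
Fire suppression does not activate [AND]: Zone A lost=occurs, Detection loop down=occurs → all inputs occur → occurs.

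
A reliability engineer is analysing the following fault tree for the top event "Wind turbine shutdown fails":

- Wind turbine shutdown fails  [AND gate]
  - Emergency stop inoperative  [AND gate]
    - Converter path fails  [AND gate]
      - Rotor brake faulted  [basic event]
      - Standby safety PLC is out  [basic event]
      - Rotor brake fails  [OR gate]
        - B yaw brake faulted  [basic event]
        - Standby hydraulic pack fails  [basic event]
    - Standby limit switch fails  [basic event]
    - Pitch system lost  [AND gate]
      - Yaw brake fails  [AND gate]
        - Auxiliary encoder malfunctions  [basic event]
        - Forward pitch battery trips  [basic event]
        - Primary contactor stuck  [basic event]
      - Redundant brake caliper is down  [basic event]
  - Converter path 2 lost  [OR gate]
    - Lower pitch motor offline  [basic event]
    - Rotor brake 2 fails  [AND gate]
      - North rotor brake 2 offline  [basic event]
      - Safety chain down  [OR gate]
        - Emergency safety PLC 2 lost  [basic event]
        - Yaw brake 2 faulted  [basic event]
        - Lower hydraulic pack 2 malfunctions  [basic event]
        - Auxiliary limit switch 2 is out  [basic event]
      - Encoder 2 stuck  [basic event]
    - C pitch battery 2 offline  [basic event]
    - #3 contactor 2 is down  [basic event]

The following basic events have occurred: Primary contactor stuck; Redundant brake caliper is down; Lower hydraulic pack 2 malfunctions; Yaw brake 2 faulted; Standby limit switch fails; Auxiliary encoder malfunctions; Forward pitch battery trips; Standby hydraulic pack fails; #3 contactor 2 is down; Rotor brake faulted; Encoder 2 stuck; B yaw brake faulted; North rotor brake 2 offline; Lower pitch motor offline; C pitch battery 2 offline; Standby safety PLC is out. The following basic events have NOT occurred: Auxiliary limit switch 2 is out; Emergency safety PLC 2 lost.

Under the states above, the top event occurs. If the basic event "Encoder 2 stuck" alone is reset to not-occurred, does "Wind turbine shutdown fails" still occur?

Yes

Counterfactual: set "Encoder 2 stuck" to not occurred.
Rotor brake fails [OR]: B yaw brake faulted=occurs, Standby hydraulic pack fails=occurs → at least one input occurs → occurs.
Converter path fails [AND]: Rotor brake faulted=occurs, Standby safety PLC is out=occurs, Rotor brake fails=occurs → all inputs occur → occurs.
Yaw brake fails [AND]: Auxiliary encoder malfunctions=occurs, Forward pitch battery trips=occurs, Primary contactor stuck=occurs → all inputs occur → occurs.
Pitch system lost [AND]: Yaw brake fails=occurs, Redundant brake caliper is down=occurs → all inputs occur → occurs.
Emergency stop inoperative [AND]: Converter path fails=occurs, Standby limit switch fails=occurs, Pitch system lost=occurs → all inputs occur → occurs.
Safety chain down [OR]: Emergency safety PLC 2 lost=not, Yaw brake 2 faulted=occurs, Lower hydraulic pack 2 malfunctions=occurs, Auxiliary limit switch 2 is out=not → at least one input occurs → occurs.
Rotor brake 2 fails [AND]: North rotor brake 2 offline=occurs, Safety chain down=occurs, Encoder 2 stuck=not → not all inputs occur → does not occur.
Converter path 2 lost [OR]: Lower pitch motor offline=occurs, Rotor brake 2 fails=not, C pitch battery 2 offline=occurs, #3 contactor 2 is down=occurs → at least one input occurs → occurs.
Wind turbine shutdown fails [AND]: Emergency stop inoperative=occurs, Converter path 2 lost=occurs → all inputs occur → occurs.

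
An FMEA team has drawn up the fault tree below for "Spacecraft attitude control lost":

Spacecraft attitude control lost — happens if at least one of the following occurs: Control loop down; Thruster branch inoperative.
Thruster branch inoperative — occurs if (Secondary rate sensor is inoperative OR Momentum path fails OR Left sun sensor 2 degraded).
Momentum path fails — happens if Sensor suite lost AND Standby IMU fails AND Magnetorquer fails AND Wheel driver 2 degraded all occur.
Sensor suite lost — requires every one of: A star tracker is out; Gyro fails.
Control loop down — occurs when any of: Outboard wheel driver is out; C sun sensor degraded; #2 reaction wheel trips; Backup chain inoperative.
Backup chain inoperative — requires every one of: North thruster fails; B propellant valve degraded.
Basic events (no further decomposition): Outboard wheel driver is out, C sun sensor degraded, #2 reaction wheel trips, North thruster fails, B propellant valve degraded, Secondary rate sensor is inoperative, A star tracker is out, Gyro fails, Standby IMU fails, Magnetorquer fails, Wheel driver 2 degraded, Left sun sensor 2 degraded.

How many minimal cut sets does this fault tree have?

7

Backup chain inoperative [AND]: one cut set from each child combined → 1 × 1 = 1 cut set(s).
Control loop down [OR]: union of children's cut sets → 4 cut set(s).
Sensor suite lost [AND]: one cut set from each child combined → 1 × 1 = 1 cut set(s).
Momentum path fails [AND]: one cut set from each child combined → 1 × 1 × 1 × 1 = 1 cut set(s).
Thruster branch inoperative [OR]: union of children's cut sets → 3 cut set(s).
Spacecraft attitude control lost [OR]: union of children's cut sets → 7 cut set(s).
Minimal cut sets: {Outboard wheel driver is out}; {C sun sensor degraded}; {#2 reaction wheel trips}; {B propellant valve degraded, North thruster fails}; {Secondary rate sensor is inoperative}; {A star tracker is out, Gyro fails, Magnetorquer fails, Standby IMU fails, Wheel driver 2 degraded}; {Left sun sensor 2 degraded}.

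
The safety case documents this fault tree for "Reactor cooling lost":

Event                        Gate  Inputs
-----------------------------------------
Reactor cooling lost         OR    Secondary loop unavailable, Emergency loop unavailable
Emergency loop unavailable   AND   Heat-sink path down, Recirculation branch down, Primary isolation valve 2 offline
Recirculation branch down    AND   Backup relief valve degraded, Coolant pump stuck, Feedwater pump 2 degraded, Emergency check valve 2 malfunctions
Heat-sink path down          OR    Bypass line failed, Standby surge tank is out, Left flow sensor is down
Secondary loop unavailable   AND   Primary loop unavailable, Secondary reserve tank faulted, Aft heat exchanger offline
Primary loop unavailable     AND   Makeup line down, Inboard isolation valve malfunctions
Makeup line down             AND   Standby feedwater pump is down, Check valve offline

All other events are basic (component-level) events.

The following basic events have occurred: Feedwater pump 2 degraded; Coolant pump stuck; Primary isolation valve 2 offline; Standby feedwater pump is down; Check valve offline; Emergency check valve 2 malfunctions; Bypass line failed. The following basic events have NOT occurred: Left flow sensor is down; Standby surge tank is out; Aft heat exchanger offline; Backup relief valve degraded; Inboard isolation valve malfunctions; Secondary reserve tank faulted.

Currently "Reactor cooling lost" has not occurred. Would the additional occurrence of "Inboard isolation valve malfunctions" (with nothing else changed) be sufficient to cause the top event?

No

Counterfactual: set "Inboard isolation valve malfunctions" to occurred.
Makeup line down [AND]: Standby feedwater pump is down=occurs, Check valve offline=occurs → all inputs occur → occurs.
Primary loop unavailable [AND]: Makeup line down=occurs, Inboard isolation valve malfunctions=occurs → all inputs occur → occurs.
Secondary loop unavailable [AND]: Primary loop unavailable=occurs, Secondary reserve tank faulted=not, Aft heat exchanger offline=not → not all inputs occur → does not occur.
Heat-sink path down [OR]: Bypass line failed=occurs, Standby surge tank is out=not, Left flow sensor is down=not → at least one input occurs → occurs.
Recirculation branch down [AND]: Backup relief valve degraded=not, Coolant pump stuck=occurs, Feedwater pump 2 degraded=occurs, Emergency check valve 2 malfunctions=occurs → not all inputs occur → does not occur.
Emergency loop unavailable [AND]: Heat-sink path down=occurs, Recirculation branch down=not, Primary isolation valve 2 offline=occurs → not all inputs occur → does not occur.
Reactor cooling lost [OR]: Secondary loop unavailable=not, Emergency loop unavailable=not → no input occurs → does not occur.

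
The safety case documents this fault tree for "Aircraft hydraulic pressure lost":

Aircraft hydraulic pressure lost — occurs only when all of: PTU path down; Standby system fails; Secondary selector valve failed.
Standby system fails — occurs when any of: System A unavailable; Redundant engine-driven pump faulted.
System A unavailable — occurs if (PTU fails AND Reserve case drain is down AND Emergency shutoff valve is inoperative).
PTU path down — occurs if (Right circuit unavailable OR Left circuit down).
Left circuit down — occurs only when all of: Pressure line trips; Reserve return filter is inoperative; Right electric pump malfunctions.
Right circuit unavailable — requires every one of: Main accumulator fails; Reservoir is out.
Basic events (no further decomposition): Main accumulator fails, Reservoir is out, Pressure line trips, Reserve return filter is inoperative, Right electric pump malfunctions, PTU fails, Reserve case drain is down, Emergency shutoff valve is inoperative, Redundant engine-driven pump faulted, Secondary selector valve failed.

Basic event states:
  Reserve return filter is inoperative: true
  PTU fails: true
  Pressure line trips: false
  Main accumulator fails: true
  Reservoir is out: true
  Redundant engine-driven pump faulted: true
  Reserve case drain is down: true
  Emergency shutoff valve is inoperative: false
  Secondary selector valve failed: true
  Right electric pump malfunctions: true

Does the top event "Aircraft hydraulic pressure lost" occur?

Yes

Right circuit unavailable [AND]: Main accumulator fails=occurs, Reservoir is out=occurs → all inputs occur → occurs.
Left circuit down [AND]: Pressure line trips=not, Reserve return filter is inoperative=occurs, Right electric pump malfunctions=occurs → not all inputs occur → does not occur.
PTU path down [OR]: Right circuit unavailable=occurs, Left circuit down=not → at least one input occurs → occurs.
System A unavailable [AND]: PTU fails=occurs, Reserve case drain is down=occurs, Emergency shutoff valve is inoperative=not → not all inputs occur → does not occur.
Standby system fails [OR]: System A unavailable=not, Redundant engine-driven pump faulted=occurs → at least one input occurs → occurs.
Aircraft hydraulic pressure lost [AND]: PTU path down=occurs, Standby system fails=occurs, Secondary selector valve failed=occurs → all inputs occur → occurs.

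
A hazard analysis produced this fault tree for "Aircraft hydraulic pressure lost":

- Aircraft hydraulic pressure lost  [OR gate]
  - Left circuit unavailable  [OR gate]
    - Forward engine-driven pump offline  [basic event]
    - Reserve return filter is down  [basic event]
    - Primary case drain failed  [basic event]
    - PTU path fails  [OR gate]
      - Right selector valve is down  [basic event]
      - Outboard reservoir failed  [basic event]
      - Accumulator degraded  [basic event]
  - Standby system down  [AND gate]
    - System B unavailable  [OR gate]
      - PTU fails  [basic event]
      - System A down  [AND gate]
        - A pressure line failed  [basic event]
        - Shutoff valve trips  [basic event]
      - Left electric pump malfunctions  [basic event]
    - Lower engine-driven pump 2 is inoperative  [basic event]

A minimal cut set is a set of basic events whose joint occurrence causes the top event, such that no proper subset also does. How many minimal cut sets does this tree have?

PTU path fails [OR]: union of children's cut sets → 3 cut set(s).
Left circuit unavailable [OR]: union of children's cut sets → 6 cut set(s).
System A down [AND]: one cut set from each child combined → 1 × 1 = 1 cut set(s).
System B unavailable [OR]: union of children's cut sets → 3 cut set(s).
Standby system down [AND]: one cut set from each child combined → 3 × 1 = 3 cut set(s).
Aircraft hydraulic pressure lost [OR]: union of children's cut sets → 9 cut set(s).
Minimal cut sets: {Forward engine-driven pump offline}; {Reserve return filter is down}; {Primary case drain failed}; {Right selector valve is down}; {Outboard reservoir failed}; {Accumulator degraded}; {Lower engine-driven pump 2 is inoperative, PTU fails}; {A pressure line failed, Lower engine-driven pump 2 is inoperative, Shutoff valve trips}; {Left electric pump malfunctions, Lower engine-driven pump 2 is inoperative}.

9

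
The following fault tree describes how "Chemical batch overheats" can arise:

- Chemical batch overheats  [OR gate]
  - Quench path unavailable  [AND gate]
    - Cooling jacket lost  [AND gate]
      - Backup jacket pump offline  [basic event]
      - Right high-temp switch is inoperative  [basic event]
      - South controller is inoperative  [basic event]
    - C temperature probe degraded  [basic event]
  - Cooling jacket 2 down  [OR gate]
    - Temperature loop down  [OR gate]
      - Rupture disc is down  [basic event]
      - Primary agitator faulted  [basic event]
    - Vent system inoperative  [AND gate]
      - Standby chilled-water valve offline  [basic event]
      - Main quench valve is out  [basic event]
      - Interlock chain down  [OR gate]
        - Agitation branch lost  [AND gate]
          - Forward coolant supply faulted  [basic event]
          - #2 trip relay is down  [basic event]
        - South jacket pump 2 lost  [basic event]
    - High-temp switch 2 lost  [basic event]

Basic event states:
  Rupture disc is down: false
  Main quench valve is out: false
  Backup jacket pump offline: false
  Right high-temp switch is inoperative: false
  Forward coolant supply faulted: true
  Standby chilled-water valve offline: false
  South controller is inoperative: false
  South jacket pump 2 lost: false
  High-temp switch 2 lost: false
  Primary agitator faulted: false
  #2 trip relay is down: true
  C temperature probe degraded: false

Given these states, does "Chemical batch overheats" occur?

No

Cooling jacket lost [AND]: Backup jacket pump offline=not, Right high-temp switch is inoperative=not, South controller is inoperative=not → not all inputs occur → does not occur.
Quench path unavailable [AND]: Cooling jacket lost=not, C temperature probe degraded=not → not all inputs occur → does not occur.
Temperature loop down [OR]: Rupture disc is down=not, Primary agitator faulted=not → no input occurs → does not occur.
Agitation branch lost [AND]: Forward coolant supply faulted=occurs, #2 trip relay is down=occurs → all inputs occur → occurs.
Interlock chain down [OR]: Agitation branch lost=occurs, South jacket pump 2 lost=not → at least one input occurs → occurs.
Vent system inoperative [AND]: Standby chilled-water valve offline=not, Main quench valve is out=not, Interlock chain down=occurs → not all inputs occur → does not occur.
Cooling jacket 2 down [OR]: Temperature loop down=not, Vent system inoperative=not, High-temp switch 2 lost=not → no input occurs → does not occur.
Chemical batch overheats [OR]: Quench path unavailable=not, Cooling jacket 2 down=not → no input occurs → does not occur.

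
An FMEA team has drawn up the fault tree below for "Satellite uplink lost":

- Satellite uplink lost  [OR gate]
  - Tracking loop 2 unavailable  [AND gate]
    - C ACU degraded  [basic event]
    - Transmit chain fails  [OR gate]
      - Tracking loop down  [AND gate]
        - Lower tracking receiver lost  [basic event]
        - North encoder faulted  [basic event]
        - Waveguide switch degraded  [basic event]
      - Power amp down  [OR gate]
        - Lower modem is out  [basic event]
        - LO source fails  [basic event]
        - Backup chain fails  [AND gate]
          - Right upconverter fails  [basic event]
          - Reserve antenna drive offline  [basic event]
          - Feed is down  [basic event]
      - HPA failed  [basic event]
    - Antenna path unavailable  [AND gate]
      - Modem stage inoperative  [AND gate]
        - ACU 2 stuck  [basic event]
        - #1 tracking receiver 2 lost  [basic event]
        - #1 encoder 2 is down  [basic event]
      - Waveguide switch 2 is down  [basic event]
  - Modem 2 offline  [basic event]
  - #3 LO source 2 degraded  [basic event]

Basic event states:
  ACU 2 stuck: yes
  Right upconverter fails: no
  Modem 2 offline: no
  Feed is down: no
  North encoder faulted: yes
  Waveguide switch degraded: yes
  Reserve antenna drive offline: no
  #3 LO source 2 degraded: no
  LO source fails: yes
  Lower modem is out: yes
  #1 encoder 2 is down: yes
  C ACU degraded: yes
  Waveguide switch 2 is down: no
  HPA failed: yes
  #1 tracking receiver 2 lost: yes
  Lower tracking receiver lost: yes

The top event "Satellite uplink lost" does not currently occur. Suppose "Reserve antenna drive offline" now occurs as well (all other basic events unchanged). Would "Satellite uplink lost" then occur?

Counterfactual: set "Reserve antenna drive offline" to occurred.
Tracking loop down [AND]: Lower tracking receiver lost=occurs, North encoder faulted=occurs, Waveguide switch degraded=occurs → all inputs occur → occurs.
Backup chain fails [AND]: Right upconverter fails=not, Reserve antenna drive offline=occurs, Feed is down=not → not all inputs occur → does not occur.
Power amp down [OR]: Lower modem is out=occurs, LO source fails=occurs, Backup chain fails=not → at least one input occurs → occurs.
Transmit chain fails [OR]: Tracking loop down=occurs, Power amp down=occurs, HPA failed=occurs → at least one input occurs → occurs.
Modem stage inoperative [AND]: ACU 2 stuck=occurs, #1 tracking receiver 2 lost=occurs, #1 encoder 2 is down=occurs → all inputs occur → occurs.
Antenna path unavailable [AND]: Modem stage inoperative=occurs, Waveguide switch 2 is down=not → not all inputs occur → does not occur.
Tracking loop 2 unavailable [AND]: C ACU degraded=occurs, Transmit chain fails=occurs, Antenna path unavailable=not → not all inputs occur → does not occur.
Satellite uplink lost [OR]: Tracking loop 2 unavailable=not, Modem 2 offline=not, #3 LO source 2 degraded=not → no input occurs → does not occur.

No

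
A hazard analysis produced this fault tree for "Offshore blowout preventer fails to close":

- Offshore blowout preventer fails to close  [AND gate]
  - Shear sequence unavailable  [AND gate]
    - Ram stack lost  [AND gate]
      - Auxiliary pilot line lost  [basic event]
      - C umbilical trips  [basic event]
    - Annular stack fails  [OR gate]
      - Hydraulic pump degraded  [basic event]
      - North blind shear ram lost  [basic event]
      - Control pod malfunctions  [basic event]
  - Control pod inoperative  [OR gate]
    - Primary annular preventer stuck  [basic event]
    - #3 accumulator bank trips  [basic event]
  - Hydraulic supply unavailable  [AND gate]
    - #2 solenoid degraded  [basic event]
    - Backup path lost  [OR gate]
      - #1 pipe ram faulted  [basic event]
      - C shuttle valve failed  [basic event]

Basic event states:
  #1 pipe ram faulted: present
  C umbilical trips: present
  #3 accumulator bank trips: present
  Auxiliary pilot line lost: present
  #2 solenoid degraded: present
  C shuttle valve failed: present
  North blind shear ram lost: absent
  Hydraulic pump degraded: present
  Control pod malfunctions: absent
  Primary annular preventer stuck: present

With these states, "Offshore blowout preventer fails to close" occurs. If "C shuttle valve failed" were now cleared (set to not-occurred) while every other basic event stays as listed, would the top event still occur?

Counterfactual: set "C shuttle valve failed" to not occurred.
Ram stack lost [AND]: Auxiliary pilot line lost=occurs, C umbilical trips=occurs → all inputs occur → occurs.
Annular stack fails [OR]: Hydraulic pump degraded=occurs, North blind shear ram lost=not, Control pod malfunctions=not → at least one input occurs → occurs.
Shear sequence unavailable [AND]: Ram stack lost=occurs, Annular stack fails=occurs → all inputs occur → occurs.
Control pod inoperative [OR]: Primary annular preventer stuck=occurs, #3 accumulator bank trips=occurs → at least one input occurs → occurs.
Backup path lost [OR]: #1 pipe ram faulted=occurs, C shuttle valve failed=not → at least one input occurs → occurs.
Hydraulic supply unavailable [AND]: #2 solenoid degraded=occurs, Backup path lost=occurs → all inputs occur → occurs.
Offshore blowout preventer fails to close [AND]: Shear sequence unavailable=occurs, Control pod inoperative=occurs, Hydraulic supply unavailable=occurs → all inputs occur → occurs.

Yes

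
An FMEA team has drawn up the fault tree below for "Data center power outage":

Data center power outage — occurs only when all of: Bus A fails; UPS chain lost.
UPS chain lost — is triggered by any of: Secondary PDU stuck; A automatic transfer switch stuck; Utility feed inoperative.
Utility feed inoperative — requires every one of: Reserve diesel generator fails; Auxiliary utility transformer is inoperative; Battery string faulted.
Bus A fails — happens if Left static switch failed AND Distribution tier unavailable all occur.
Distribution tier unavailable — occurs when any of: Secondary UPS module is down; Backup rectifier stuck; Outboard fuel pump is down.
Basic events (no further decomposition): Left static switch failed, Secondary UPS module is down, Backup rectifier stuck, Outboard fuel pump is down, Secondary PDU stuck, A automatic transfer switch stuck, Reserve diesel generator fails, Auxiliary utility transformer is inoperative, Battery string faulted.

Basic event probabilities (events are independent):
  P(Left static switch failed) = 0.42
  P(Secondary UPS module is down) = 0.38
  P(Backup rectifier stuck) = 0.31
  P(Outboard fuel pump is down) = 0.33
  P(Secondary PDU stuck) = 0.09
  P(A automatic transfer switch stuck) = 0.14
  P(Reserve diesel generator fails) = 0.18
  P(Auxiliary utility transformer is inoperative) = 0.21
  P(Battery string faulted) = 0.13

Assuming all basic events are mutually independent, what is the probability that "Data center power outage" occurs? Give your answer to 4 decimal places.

P(Distribution tier unavailable) [OR] = 1 − (1−0.38) × (1−0.31) × (1−0.33) = 0.713374
P(Bus A fails) [AND] = 0.42 × 0.713374 = 0.299617
P(Utility feed inoperative) [AND] = 0.18 × 0.21 × 0.13 = 0.004914
P(UPS chain lost) [OR] = 1 − (1−0.09) × (1−0.14) × (1−0.004914) = 0.221246
P(Data center power outage) [AND] = 0.299617 × 0.221246 = 0.066289
Rounded to 4 decimal places: P(Data center power outage) ≈ 0.0663.

0.0663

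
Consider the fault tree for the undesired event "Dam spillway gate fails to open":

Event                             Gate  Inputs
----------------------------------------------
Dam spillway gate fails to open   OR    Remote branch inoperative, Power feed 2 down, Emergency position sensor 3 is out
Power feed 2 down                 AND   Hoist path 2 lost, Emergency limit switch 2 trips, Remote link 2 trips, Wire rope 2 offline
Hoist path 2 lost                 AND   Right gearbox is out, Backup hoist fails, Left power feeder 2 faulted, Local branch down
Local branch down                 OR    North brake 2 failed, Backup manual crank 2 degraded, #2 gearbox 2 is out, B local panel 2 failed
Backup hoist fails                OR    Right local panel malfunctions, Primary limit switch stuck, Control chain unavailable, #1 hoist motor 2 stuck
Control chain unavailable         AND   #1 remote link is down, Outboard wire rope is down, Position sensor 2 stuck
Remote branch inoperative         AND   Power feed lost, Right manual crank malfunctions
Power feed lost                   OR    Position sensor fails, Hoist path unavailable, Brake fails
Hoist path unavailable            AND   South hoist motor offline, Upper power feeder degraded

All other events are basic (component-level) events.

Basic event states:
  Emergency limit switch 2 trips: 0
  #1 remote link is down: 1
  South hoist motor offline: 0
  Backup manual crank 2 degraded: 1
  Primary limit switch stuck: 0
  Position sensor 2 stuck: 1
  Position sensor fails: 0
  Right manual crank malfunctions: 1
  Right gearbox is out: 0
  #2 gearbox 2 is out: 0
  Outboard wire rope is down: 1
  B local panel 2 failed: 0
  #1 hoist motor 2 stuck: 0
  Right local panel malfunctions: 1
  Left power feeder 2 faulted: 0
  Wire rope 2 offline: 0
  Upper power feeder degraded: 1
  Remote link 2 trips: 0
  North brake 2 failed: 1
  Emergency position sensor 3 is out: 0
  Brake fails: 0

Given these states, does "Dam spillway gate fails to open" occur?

No

Hoist path unavailable [AND]: South hoist motor offline=not, Upper power feeder degraded=occurs → not all inputs occur → does not occur.
Power feed lost [OR]: Position sensor fails=not, Hoist path unavailable=not, Brake fails=not → no input occurs → does not occur.
Remote branch inoperative [AND]: Power feed lost=not, Right manual crank malfunctions=occurs → not all inputs occur → does not occur.
Control chain unavailable [AND]: #1 remote link is down=occurs, Outboard wire rope is down=occurs, Position sensor 2 stuck=occurs → all inputs occur → occurs.
Backup hoist fails [OR]: Right local panel malfunctions=occurs, Primary limit switch stuck=not, Control chain unavailable=occurs, #1 hoist motor 2 stuck=not → at least one input occurs → occurs.
Local branch down [OR]: North brake 2 failed=occurs, Backup manual crank 2 degraded=occurs, #2 gearbox 2 is out=not, B local panel 2 failed=not → at least one input occurs → occurs.
Hoist path 2 lost [AND]: Right gearbox is out=not, Backup hoist fails=occurs, Left power feeder 2 faulted=not, Local branch down=occurs → not all inputs occur → does not occur.
Power feed 2 down [AND]: Hoist path 2 lost=not, Emergency limit switch 2 trips=not, Remote link 2 trips=not, Wire rope 2 offline=not → not all inputs occur → does not occur.
Dam spillway gate fails to open [OR]: Remote branch inoperative=not, Power feed 2 down=not, Emergency position sensor 3 is out=not → no input occurs → does not occur.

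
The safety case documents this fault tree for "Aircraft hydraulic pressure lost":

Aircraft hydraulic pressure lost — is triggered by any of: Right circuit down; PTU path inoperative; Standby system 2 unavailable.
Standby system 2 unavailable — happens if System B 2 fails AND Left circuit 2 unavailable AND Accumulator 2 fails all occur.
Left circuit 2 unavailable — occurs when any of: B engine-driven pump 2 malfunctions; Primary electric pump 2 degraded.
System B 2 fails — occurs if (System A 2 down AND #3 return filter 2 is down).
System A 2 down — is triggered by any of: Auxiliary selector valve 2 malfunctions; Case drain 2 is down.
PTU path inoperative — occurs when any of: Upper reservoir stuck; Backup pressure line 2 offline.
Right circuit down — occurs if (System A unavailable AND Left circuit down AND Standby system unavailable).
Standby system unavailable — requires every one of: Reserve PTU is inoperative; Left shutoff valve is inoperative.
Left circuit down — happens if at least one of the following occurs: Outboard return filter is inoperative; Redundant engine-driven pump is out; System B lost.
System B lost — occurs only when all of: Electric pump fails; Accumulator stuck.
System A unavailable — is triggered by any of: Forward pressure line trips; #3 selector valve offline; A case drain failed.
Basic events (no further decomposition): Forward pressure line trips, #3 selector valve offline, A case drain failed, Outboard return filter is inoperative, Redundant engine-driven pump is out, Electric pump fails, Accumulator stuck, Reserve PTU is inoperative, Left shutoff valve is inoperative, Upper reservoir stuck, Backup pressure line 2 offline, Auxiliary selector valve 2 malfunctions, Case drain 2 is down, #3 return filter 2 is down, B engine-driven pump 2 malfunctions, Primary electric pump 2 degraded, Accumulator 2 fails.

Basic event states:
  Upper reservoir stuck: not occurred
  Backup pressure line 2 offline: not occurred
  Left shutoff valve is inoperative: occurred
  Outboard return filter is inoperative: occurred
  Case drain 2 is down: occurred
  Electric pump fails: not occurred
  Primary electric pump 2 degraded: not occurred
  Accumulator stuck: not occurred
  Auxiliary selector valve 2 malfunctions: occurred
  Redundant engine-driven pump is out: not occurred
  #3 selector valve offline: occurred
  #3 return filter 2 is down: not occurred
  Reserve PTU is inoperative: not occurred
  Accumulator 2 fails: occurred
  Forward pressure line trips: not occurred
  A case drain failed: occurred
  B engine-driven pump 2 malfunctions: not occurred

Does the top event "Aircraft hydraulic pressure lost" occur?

System A unavailable [OR]: Forward pressure line trips=not, #3 selector valve offline=occurs, A case drain failed=occurs → at least one input occurs → occurs.
System B lost [AND]: Electric pump fails=not, Accumulator stuck=not → not all inputs occur → does not occur.
Left circuit down [OR]: Outboard return filter is inoperative=occurs, Redundant engine-driven pump is out=not, System B lost=not → at least one input occurs → occurs.
Standby system unavailable [AND]: Reserve PTU is inoperative=not, Left shutoff valve is inoperative=occurs → not all inputs occur → does not occur.
Right circuit down [AND]: System A unavailable=occurs, Left circuit down=occurs, Standby system unavailable=not → not all inputs occur → does not occur.
PTU path inoperative [OR]: Upper reservoir stuck=not, Backup pressure line 2 offline=not → no input occurs → does not occur.
System A 2 down [OR]: Auxiliary selector valve 2 malfunctions=occurs, Case drain 2 is down=occurs → at least one input occurs → occurs.
System B 2 fails [AND]: System A 2 down=occurs, #3 return filter 2 is down=not → not all inputs occur → does not occur.
Left circuit 2 unavailable [OR]: B engine-driven pump 2 malfunctions=not, Primary electric pump 2 degraded=not → no input occurs → does not occur.
Standby system 2 unavailable [AND]: System B 2 fails=not, Left circuit 2 unavailable=not, Accumulator 2 fails=occurs → not all inputs occur → does not occur.
Aircraft hydraulic pressure lost [OR]: Right circuit down=not, PTU path inoperative=not, Standby system 2 unavailable=not → no input occurs → does not occur.

No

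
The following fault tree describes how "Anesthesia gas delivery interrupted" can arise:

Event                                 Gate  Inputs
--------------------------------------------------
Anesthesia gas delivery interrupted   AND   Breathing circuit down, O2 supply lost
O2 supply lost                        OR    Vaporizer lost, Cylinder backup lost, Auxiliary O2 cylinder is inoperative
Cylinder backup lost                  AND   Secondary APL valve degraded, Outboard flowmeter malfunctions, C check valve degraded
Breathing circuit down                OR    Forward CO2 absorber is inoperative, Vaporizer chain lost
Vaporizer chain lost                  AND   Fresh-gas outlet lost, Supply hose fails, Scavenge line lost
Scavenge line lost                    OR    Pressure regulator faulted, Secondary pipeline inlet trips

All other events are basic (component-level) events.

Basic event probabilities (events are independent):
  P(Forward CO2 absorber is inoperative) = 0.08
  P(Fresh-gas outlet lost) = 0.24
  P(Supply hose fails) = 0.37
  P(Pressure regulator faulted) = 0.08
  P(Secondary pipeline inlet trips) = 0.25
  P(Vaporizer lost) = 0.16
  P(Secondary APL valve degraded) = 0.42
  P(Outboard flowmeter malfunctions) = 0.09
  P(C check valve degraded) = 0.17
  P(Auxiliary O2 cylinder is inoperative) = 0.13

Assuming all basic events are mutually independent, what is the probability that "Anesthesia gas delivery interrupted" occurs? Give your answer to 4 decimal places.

0.0288

P(Scavenge line lost) [OR] = 1 − (1−0.08) × (1−0.25) = 0.310000
P(Vaporizer chain lost) [AND] = 0.24 × 0.37 × 0.310000 = 0.027528
P(Breathing circuit down) [OR] = 1 − (1−0.08) × (1−0.027528) = 0.105326
P(Cylinder backup lost) [AND] = 0.42 × 0.09 × 0.17 = 0.006426
P(O2 supply lost) [OR] = 1 − (1−0.16) × (1−0.006426) × (1−0.13) = 0.273896
P(Anesthesia gas delivery interrupted) [AND] = 0.105326 × 0.273896 = 0.028848
Rounded to 4 decimal places: P(Anesthesia gas delivery interrupted) ≈ 0.0288.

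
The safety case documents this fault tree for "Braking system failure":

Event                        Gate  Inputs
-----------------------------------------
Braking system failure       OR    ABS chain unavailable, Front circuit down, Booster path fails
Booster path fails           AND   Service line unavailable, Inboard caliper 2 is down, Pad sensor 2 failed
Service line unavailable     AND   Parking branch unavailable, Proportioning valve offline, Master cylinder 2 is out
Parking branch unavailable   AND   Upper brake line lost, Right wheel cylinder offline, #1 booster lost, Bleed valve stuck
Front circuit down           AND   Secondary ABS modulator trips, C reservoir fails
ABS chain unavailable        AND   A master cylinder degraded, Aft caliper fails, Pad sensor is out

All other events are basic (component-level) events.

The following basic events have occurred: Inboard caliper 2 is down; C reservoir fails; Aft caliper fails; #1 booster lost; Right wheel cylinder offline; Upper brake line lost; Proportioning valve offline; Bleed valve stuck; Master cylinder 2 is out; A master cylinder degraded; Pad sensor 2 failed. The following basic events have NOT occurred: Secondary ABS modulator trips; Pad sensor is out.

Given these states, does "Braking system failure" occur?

ABS chain unavailable [AND]: A master cylinder degraded=occurs, Aft caliper fails=occurs, Pad sensor is out=not → not all inputs occur → does not occur.
Front circuit down [AND]: Secondary ABS modulator trips=not, C reservoir fails=occurs → not all inputs occur → does not occur.
Parking branch unavailable [AND]: Upper brake line lost=occurs, Right wheel cylinder offline=occurs, #1 booster lost=occurs, Bleed valve stuck=occurs → all inputs occur → occurs.
Service line unavailable [AND]: Parking branch unavailable=occurs, Proportioning valve offline=occurs, Master cylinder 2 is out=occurs → all inputs occur → occurs.
Booster path fails [AND]: Service line unavailable=occurs, Inboard caliper 2 is down=occurs, Pad sensor 2 failed=occurs → all inputs occur → occurs.
Braking system failure [OR]: ABS chain unavailable=not, Front circuit down=not, Booster path fails=occurs → at least one input occurs → occurs.

Yes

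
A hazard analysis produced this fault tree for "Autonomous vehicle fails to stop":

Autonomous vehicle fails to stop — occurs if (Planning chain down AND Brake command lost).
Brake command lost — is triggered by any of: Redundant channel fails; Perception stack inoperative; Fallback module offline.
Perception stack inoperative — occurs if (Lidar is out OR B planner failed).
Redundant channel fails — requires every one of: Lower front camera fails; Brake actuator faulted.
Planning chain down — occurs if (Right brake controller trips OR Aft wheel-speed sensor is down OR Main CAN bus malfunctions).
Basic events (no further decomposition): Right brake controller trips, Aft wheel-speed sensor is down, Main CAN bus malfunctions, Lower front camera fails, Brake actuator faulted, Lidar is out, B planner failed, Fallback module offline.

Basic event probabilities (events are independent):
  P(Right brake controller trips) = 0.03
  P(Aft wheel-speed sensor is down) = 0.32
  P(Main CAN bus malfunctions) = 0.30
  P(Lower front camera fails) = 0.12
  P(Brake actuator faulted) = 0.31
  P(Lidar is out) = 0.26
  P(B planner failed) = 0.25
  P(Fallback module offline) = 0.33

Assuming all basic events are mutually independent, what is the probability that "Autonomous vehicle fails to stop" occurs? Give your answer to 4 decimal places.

0.3456

P(Planning chain down) [OR] = 1 − (1−0.03) × (1−0.32) × (1−0.30) = 0.538280
P(Redundant channel fails) [AND] = 0.12 × 0.31 = 0.037200
P(Perception stack inoperative) [OR] = 1 − (1−0.26) × (1−0.25) = 0.445000
P(Brake command lost) [OR] = 1 − (1−0.037200) × (1−0.445000) × (1−0.33) = 0.641983
P(Autonomous vehicle fails to stop) [AND] = 0.538280 × 0.641983 = 0.345567
Rounded to 4 decimal places: P(Autonomous vehicle fails to stop) ≈ 0.3456.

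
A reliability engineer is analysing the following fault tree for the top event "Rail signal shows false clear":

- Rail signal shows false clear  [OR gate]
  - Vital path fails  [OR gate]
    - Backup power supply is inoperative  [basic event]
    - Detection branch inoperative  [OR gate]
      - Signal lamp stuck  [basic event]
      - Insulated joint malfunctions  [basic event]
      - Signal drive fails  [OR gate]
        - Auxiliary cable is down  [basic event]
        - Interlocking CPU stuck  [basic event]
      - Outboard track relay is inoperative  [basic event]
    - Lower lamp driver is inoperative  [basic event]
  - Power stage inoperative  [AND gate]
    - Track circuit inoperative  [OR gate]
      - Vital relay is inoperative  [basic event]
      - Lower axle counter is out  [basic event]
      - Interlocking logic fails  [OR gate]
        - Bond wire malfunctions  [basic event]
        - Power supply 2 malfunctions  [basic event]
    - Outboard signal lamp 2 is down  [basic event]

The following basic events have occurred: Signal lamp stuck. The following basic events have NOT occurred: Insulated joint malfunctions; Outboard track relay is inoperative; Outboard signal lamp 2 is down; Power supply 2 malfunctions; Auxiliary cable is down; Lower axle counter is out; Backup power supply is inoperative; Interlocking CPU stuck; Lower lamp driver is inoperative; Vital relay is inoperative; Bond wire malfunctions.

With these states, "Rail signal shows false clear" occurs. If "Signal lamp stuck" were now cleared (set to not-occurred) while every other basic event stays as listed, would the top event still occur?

Counterfactual: set "Signal lamp stuck" to not occurred.
Signal drive fails [OR]: Auxiliary cable is down=not, Interlocking CPU stuck=not → no input occurs → does not occur.
Detection branch inoperative [OR]: Signal lamp stuck=not, Insulated joint malfunctions=not, Signal drive fails=not, Outboard track relay is inoperative=not → no input occurs → does not occur.
Vital path fails [OR]: Backup power supply is inoperative=not, Detection branch inoperative=not, Lower lamp driver is inoperative=not → no input occurs → does not occur.
Interlocking logic fails [OR]: Bond wire malfunctions=not, Power supply 2 malfunctions=not → no input occurs → does not occur.
Track circuit inoperative [OR]: Vital relay is inoperative=not, Lower axle counter is out=not, Interlocking logic fails=not → no input occurs → does not occur.
Power stage inoperative [AND]: Track circuit inoperative=not, Outboard signal lamp 2 is down=not → not all inputs occur → does not occur.
Rail signal shows false clear [OR]: Vital path fails=not, Power stage inoperative=not → no input occurs → does not occur.

No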